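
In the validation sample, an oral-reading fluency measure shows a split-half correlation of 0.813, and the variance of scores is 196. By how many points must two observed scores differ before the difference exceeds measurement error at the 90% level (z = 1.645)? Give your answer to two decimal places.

σ = 196^(1/2) = 14.0000
Full-length reliability (Spearman-Brown) = 2(0.813)/(1+0.813) ≈ 0.8969
The standard error of measurement is 14.0000·√(1 − 0.8969) ≈ 14.0000·0.3212 ≈ 4.4962.
Standard error of the difference = 4.4962·√2 ≈ 6.3587
Smallest detectable difference = 1.645·6.3587 ≈ 10.4600

10.46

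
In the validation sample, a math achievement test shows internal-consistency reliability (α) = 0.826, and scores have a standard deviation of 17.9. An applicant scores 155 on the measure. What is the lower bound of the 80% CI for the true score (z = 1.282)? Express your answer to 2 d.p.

145.43

SEM = 17.9000 * √(1 − 0.8260) = 17.9000 * √0.1740 ≈ 17.9000 * 0.4171 ≈ 7.4667
1.282 * SEM ≈ 9.5723
Lower bound: 155 − 9.5723 = 145.4277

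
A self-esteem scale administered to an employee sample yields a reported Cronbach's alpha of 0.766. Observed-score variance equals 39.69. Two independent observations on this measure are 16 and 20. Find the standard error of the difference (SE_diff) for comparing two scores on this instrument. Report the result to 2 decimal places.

σ = 39.69^(1/2) = 6.3000
The standard error of measurement is 6.3000×√(1 − 0.7660) ≈ 6.3000×0.4837 ≈ 3.0475.
SE_diff = SEM × √2 ≈ 3.0475 × 1.4142 ≈ 4.3099

4.31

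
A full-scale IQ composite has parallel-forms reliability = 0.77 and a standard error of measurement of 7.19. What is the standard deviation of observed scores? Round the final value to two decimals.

14.99

SD = SEM / √(1 − r) = 7.19 / √0.23000 ≃ 7.19 / 0.47958 ≃ 14.99219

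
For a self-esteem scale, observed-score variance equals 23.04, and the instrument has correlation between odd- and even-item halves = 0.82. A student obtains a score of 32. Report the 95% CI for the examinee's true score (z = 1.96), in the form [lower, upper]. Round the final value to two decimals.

[29.04, 34.96]

SD = √23.04 ≃ 4.8000
Spearman-Brown: r = 2(0.82) / (1 + 0.82) = 1.6400 / 1.8200 ≃ 0.9011
SEM = 4.8000 · √(1 − 0.9011) = 4.8000 · √0.0989 ≃ 4.8000 · 0.3145 ≃ 1.5095
Half-width = 1.96·1.5095 ≃ 2.9587
Interval: (29.0413, 34.9587)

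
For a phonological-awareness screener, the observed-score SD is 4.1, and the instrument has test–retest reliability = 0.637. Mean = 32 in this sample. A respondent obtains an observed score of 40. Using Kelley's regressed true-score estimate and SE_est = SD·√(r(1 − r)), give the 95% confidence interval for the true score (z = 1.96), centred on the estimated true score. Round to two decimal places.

T̂ = 0.63700(40) + 0.36300(32) ≃ 37.09600
SE_est = 4.10000*√(0.63700*0.36300) ≃ 1.97155
95% CI: 37.09600 ± 3.86423 ≃ (33.23177, 40.96023)

[33.23, 40.96]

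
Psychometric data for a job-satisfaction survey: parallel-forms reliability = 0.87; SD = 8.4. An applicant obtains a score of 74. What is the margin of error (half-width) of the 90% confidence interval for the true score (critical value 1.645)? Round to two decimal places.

4.98

The standard error of measurement is 8.4000×√(1 − 0.8700) ≈ 8.4000×0.3606 ≈ 3.0287.
1.645 × SEM ≈ 4.9822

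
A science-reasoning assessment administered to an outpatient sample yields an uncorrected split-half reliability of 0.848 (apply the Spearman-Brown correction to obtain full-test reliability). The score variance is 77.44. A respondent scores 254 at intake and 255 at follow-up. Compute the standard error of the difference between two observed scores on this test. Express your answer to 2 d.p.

3.57

SD = √77.44 = 8.80000
r_full = 2·0.848 / (1 + 0.848) ≈ 0.91775
SEM = 8.80000 × √(1 − 0.91775) = 8.80000 × √0.08225 ≈ 8.80000 × 0.28679 ≈ 2.52379
SE_diff = SEM × √2 ≈ 2.52379 × 1.41421 ≈ 3.56918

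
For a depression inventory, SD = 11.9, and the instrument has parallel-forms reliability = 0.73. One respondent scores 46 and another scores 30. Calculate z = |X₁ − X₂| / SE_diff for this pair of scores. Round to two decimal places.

SEM = 11.9000 * √(1 − 0.7300) = 11.9000 * √0.2700 ≃ 11.9000 * 0.5196 ≃ 6.1834
SE_diff = SEM * √2 ≃ 6.1834 * 1.4142 ≃ 8.7447
z = 16 / 8.7447 ≃ 1.8297

1.83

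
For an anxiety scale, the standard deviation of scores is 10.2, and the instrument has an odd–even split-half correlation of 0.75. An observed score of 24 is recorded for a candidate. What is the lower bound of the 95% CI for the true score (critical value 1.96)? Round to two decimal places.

r_full = 2·0.75 / (1 + 0.75) ≈ 0.857
The standard error of measurement is 10.200×√(1 − 0.857) ≈ 10.200×0.378 ≈ 3.855.
Margin = 1.96 × 3.855 ≈ 7.556
Lower limit = 24 − 7.556 ≈ 16.444

16.44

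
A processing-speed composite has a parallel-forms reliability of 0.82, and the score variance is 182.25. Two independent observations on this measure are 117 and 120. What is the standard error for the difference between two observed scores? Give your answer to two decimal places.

SD = √182.25 ≃ 13.50000
SEM = 13.50000 · √(1 − 0.82000) = 13.50000 · √0.18000 ≃ 13.50000 · 0.42426 ≃ 5.72756
Standard error of the difference = 5.72756·√2 ≃ 8.10000

8.10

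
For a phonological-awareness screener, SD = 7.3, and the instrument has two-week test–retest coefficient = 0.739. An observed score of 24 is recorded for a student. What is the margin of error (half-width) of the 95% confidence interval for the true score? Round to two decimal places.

SEM = 7.3000 · √(1 − 0.7390) = 7.3000 · √0.2610 ≈ 7.3000 · 0.5109 ≈ 3.7294
Half-width = 1.96·3.7294 ≈ 7.3097

7.31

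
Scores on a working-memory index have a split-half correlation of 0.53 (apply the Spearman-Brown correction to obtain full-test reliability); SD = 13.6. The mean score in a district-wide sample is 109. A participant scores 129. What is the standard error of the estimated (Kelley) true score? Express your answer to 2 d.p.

6.27

r_full = 2·0.53 / (1 + 0.53) ≈ 0.693
SE_est = SD × √(r(1 − r)) = 13.600 × √0.213 ≈ 13.600 × 0.461 ≈ 6.274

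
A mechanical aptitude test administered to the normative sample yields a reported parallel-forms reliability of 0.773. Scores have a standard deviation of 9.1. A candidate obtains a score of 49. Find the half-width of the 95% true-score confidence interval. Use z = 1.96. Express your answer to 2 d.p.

8.50

SEM = 9.1000*√(1 − 0.7730) ≈ 4.3357
1.96 * SEM ≈ 8.4979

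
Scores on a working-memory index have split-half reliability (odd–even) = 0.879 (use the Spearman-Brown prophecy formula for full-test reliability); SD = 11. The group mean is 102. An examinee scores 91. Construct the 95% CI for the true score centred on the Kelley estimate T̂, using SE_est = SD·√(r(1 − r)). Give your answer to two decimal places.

r_full = 2·0.879 / (1 + 0.879) ≈ 0.9356
T̂ = r·X + (1 − r)·M = 0.9356×91 + 0.0644×102 ≈ 85.1400 + 6.5684 ≈ 91.7084
SE_est = SD × √(r(1 − r)) = 11.0000 × √0.0602 ≈ 11.0000 × 0.2455 ≈ 2.7000
95% CI: 91.7084 ± 5.2921 ≈ (86.4163, 97.0004)

[86.42, 97.00]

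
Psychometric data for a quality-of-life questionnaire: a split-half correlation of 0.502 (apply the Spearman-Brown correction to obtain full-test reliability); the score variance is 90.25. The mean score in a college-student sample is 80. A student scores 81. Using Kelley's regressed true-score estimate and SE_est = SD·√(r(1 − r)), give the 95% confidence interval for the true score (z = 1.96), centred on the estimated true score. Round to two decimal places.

[71.90, 89.43]

SD = √90.25 ≈ 9.50000
r_full = 2·0.502 / (1 + 0.502) ≈ 0.66844
Estimated true score = 0.66844·81 + (1 − 0.66844)·80 ≈ 80.66844
SE_est = SD · √(r(1 − r)) = 9.50000 · √0.22163 ≈ 9.50000 · 0.47077 ≈ 4.47234
CI = 80.66844 ± 1.96 · 4.47234 → [71.90265, 89.43424]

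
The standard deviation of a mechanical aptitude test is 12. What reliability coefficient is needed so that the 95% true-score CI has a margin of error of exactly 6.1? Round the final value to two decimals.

0.93

Required SEM = 6.1 / 1.96 ≈ 3.11224
Required reliability = 1 − (SEM/SD)² = 1 − 0.06726 ≈ 0.93274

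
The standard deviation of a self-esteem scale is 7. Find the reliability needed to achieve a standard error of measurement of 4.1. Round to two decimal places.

r = 1 − (SEM / SD)² = 1 − (4.10000 / 7)² ≃ 1 − 0.34306 ≃ 0.65694

0.66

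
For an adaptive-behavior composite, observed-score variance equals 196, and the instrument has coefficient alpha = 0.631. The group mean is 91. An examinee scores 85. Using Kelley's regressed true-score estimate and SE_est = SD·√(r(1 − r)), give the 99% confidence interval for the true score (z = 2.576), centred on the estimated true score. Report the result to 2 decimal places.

[69.81, 104.62]

SD = √196 = 14.0000
Estimated true score = 0.6310·85 + (1 − 0.6310)·91 ≈ 87.2140
SE_est = SD · √(r(1 − r)) = 14.0000 · √0.2328 ≈ 14.0000 · 0.4825 ≈ 6.7555
CI = 87.2140 ± 2.576 · 6.7555 → [69.8119, 104.6161]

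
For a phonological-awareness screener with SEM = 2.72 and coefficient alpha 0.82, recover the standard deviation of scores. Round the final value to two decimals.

6.41

SD = 2.72 / √(1 − 0.82) ≈ 6.41110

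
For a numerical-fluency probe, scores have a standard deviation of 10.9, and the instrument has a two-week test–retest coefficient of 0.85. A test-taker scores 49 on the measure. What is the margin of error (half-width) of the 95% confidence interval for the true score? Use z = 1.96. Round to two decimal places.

8.27

SEM = 10.9000 · √(1 − 0.8500) = 10.9000 · √0.1500 ≈ 10.9000 · 0.3873 ≈ 4.2216
Half-width = 1.96·4.2216 ≈ 8.2742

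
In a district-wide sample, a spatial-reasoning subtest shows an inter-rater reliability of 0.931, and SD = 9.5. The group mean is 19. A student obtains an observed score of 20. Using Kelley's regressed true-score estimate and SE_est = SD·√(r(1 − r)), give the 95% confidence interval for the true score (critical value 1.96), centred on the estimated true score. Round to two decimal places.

[15.21, 24.65]

T̂ = r·X + (1 − r)·M = 0.9310·20 + 0.0690·19 = 18.6200 + 1.3110 ≈ 19.9310
SE_est = 9.5000·√(0.9310·0.0690) ≈ 2.4078
CI = 19.9310 ± 1.96 · 2.4078 → [15.2117, 24.6503]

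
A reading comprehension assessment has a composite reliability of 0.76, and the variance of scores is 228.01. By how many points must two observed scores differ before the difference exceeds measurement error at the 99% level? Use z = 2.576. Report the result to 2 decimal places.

26.95

SD = √228.01 = 15.100
SEM = 15.100 · √(1 − 0.760) = 15.100 · √0.240 ≃ 15.100 · 0.490 ≃ 7.397
SE_diff = SEM · √2 ≃ 7.397 · 1.414 ≃ 10.462
Minimum reliable difference = 2.576 · SE_diff ≃ 2.576 · 10.462 ≃ 26.949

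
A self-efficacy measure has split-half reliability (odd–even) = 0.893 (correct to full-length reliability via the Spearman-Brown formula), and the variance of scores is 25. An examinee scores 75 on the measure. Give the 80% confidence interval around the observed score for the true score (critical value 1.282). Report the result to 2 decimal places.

SD = √25 = 5.0000
r_full = 2·0.893 / (1 + 0.893) ≈ 0.9435
SEM = 5.0000*√(1 − 0.9435) ≈ 1.1887
1.282 * SEM ≈ 1.5240
Interval: (73.4760, 76.5240)

[73.48, 76.52]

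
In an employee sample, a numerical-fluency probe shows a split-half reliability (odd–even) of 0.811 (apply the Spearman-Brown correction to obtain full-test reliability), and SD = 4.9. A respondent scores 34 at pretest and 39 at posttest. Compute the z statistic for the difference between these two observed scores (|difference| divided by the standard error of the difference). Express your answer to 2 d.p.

r_full = 2·0.811 / (1 + 0.811) ≈ 0.8956
SEM = 4.9000·√(1 − 0.8956) ≈ 1.5830
Standard error of the difference = 1.5830·√2 ≈ 2.2386
z = 5 / 2.2386 ≈ 2.2335

2.23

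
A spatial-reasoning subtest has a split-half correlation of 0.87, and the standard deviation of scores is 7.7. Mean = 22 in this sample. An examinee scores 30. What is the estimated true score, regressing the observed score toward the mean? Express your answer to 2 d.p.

29.44

Spearman-Brown: r = 2(0.87) / (1 + 0.87) = 1.740 / 1.870 ≈ 0.930
T̂ = r·X + (1 − r)·M = 0.930·30 + 0.070·22 ≈ 27.914 + 1.529 ≈ 29.444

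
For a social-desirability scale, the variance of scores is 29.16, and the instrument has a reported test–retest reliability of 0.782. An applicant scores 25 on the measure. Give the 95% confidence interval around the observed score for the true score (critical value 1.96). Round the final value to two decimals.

[20.06, 29.94]

SD = √29.16 = 5.400
The standard error of measurement is 5.400×√(1 − 0.782) ≈ 5.400×0.467 ≈ 2.521.
Half-width = 1.96×2.521 ≈ 4.942
CI = 25 ± 4.942 → [20.058, 29.942]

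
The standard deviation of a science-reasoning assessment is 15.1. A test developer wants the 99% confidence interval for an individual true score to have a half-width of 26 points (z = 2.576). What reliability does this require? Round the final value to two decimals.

0.55

SEM needed = half-width / z = 26/2.576 ≈ 10.0932
Required reliability = 1 − (SEM/SD)² = 1 − 0.4468 ≈ 0.5532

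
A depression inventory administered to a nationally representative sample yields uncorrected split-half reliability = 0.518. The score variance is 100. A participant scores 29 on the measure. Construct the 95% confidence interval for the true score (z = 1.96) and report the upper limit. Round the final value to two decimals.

SD = √100 = 10.000
Spearman-Brown: r = 2(0.518) / (1 + 0.518) = 1.036 / 1.518 ≈ 0.682
The standard error of measurement is 10.000·√(1 − 0.682) ≈ 10.000·0.563 ≈ 5.635.
1.96 · SEM ≈ 11.044
Upper bound: 29 + 11.044 = 40.044

40.04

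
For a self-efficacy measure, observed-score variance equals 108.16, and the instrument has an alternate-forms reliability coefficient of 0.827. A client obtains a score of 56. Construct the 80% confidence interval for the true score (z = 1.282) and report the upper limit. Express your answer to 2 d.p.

SD = √108.16 ≈ 10.4000
SEM = 10.4000 × √(1 − 0.8270) = 10.4000 × √0.1730 ≈ 10.4000 × 0.4159 ≈ 4.3257
Half-width = 1.282×4.3257 ≈ 5.5455
Upper bound: 56 + 5.5455 = 61.5455

61.55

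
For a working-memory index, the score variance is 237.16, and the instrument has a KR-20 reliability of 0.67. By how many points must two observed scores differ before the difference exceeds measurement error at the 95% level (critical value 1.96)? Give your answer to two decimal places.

24.52

SD = √237.16 ≃ 15.4000
SEM = 15.4000*√(1 − 0.6700) ≃ 8.8466
SE_diff = SEM * √2 ≃ 8.8466 * 1.4142 ≃ 12.5110
Minimum reliable difference = 1.96 * SE_diff ≃ 1.96 * 12.5110 ≃ 24.5216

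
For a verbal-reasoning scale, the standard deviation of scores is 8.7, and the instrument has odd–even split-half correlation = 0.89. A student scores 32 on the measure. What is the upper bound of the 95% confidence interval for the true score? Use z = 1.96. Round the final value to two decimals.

36.11

r_full = 2·0.89 / (1 + 0.89) ≈ 0.94180
The standard error of measurement is 8.70000·√(1 − 0.94180) ≈ 8.70000·0.24125 ≈ 2.09887.
Half-width = 1.96·2.09887 ≈ 4.11378
Upper limit = 32 + 4.11378 ≈ 36.11378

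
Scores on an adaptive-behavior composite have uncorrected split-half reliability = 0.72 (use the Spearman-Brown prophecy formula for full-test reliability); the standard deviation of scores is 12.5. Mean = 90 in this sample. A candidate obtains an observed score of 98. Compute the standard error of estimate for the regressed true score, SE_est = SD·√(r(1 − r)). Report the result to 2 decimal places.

r_full = 2·0.72 / (1 + 0.72) ≈ 0.8372
SE_est = SD * √(r(1 − r)) = 12.5000 * √0.1363 ≈ 12.5000 * 0.3692 ≈ 4.6147

4.61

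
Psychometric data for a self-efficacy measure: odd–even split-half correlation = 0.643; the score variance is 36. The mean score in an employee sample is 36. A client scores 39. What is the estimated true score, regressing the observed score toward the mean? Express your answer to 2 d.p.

r_full = 2·0.643 / (1 + 0.643) ≈ 0.7827
Estimated true score = 0.7827*39 + (1 − 0.7827)*36 ≈ 38.3481

38.35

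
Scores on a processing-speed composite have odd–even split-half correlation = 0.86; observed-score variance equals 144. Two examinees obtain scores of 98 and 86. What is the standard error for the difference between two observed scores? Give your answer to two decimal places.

4.66

σ = 144^(1/2) = 12.000
Spearman-Brown: r = 2(0.86) / (1 + 0.86) = 1.720 / 1.860 ≈ 0.925
SEM = 12.000*√(1 − 0.925) ≈ 3.292
Standard error of the difference = 3.292·√2 ≈ 4.656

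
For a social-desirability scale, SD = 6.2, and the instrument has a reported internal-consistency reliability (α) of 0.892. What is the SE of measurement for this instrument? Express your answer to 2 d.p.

2.04

SEM = 6.200 * √(1 − 0.892) = 6.200 * √0.108 ≈ 6.200 * 0.329 ≈ 2.038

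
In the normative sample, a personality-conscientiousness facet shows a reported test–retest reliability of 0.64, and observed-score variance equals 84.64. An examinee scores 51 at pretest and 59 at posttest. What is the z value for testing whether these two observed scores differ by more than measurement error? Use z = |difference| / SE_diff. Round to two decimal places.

1.02

SD = √84.64 = 9.20000
The standard error of measurement is 9.20000*√(1 − 0.64000) ≈ 9.20000*0.60000 ≈ 5.52000.
SE_diff = √2 * SEM ≈ 7.80646
z = |51 − 59| / 7.80646 = 8 / 7.80646 ≈ 1.02479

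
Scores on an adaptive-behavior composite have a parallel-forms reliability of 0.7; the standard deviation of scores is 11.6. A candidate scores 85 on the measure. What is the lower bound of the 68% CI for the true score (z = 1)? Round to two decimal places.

SEM = 11.6000·√(1 − 0.7000) ≃ 6.3536
1 · SEM ≃ 6.3536
Lower bound: 85 − 6.3536 = 78.6464

78.65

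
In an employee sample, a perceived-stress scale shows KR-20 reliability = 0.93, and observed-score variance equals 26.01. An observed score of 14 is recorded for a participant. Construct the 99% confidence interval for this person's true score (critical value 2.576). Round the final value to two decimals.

[10.52, 17.48]

SD = √26.01 = 5.100
The standard error of measurement is 5.100×√(1 − 0.930) ≈ 5.100×0.265 ≈ 1.349.
Half-width = 2.576×1.349 ≈ 3.476
CI = 14 ± 3.476 → [10.524, 17.476]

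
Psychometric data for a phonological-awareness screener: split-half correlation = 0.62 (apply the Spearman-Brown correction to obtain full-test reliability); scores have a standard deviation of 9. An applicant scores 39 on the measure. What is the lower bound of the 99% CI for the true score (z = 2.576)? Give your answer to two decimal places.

r_full = 2·0.62 / (1 + 0.62) ≃ 0.765
SEM = 9.000 * √(1 − 0.765) = 9.000 * √0.235 ≃ 9.000 * 0.484 ≃ 4.359
Margin = 2.576 * 4.359 ≃ 11.229
Lower limit = 39 − 11.229 ≃ 27.771

27.77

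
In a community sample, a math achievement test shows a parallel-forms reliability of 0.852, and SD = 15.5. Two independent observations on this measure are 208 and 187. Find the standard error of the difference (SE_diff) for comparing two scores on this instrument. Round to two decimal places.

8.43

SEM = 15.500×√(1 − 0.852) ≃ 5.963
Standard error of the difference = 5.963·√2 ≃ 8.433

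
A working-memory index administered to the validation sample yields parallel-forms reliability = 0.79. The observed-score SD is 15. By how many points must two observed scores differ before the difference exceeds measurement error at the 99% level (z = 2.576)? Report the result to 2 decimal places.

SEM = 15.00000×√(1 − 0.79000) ≈ 6.87386
Standard error of the difference = 6.87386·√2 ≈ 9.72111
Minimum reliable difference = 2.576 × SE_diff ≈ 2.576 × 9.72111 ≈ 25.04158

25.04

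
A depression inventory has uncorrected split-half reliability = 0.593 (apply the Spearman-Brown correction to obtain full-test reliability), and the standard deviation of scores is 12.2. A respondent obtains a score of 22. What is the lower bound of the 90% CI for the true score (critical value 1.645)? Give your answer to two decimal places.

Full-length reliability (Spearman-Brown) = 2(0.593)/(1+0.593) ≈ 0.7445
The standard error of measurement is 12.2000×√(1 − 0.7445) ≈ 12.2000×0.5055 ≈ 6.1666.
Half-width = 1.645×6.1666 ≈ 10.1441
Lower bound: 22 − 10.1441 = 11.8559

11.86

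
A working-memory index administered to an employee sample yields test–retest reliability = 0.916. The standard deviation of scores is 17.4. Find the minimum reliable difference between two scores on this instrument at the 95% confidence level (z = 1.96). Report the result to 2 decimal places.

13.98

SEM = 17.4000 · √(1 − 0.9160) = 17.4000 · √0.0840 ≃ 17.4000 · 0.2898 ≃ 5.0430
Standard error of the difference = 5.0430·√2 ≃ 7.1319
Smallest detectable difference = 1.96·7.1319 ≃ 13.9785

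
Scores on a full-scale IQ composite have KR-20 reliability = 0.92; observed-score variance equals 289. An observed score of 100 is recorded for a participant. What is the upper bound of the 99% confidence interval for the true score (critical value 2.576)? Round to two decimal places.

112.39

σ = 289^(1/2) = 17.000
SEM = 17.000 × √(1 − 0.920) = 17.000 × √0.080 ≃ 17.000 × 0.283 ≃ 4.808
Half-width = 2.576×4.808 ≃ 12.386
Upper bound: 100 + 12.386 = 112.386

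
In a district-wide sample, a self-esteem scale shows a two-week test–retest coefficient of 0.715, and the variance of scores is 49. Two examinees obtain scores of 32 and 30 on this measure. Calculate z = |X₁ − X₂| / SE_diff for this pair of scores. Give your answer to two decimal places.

SD = √49 ≈ 7.0000
SEM = 7.0000 · √(1 − 0.7150) = 7.0000 · √0.2850 ≈ 7.0000 · 0.5339 ≈ 3.7370
SE_diff = √2 · SEM ≈ 5.2849
z = |32 − 30| / 5.2849 = 2 / 5.2849 ≈ 0.3784

0.38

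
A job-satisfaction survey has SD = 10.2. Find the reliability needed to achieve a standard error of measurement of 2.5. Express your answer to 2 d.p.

r = 1 − (SEM / SD)² = 1 − (2.50000 / 10.2)² ≃ 1 − 0.06007 ≃ 0.93993

0.94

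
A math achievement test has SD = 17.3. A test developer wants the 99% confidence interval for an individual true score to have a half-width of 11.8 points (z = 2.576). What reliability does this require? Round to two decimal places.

SEM needed = half-width / z = 11.8/2.576 ≈ 4.58075
Required reliability = 1 − (SEM/SD)² = 1 − 0.07011 ≈ 0.92989

0.93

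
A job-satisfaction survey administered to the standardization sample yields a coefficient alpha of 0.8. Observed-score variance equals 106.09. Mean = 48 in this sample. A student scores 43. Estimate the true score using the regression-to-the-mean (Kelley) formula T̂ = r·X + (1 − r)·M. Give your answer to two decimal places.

T̂ = r·X + (1 − r)·M = 0.8000·43 + 0.2000·48 = 34.4000 + 9.6000 ≈ 44.0000

44.00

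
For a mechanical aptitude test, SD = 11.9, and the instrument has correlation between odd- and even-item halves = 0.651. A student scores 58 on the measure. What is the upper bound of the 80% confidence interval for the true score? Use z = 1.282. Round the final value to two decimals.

Spearman-Brown: r = 2(0.651) / (1 + 0.651) = 1.3020 / 1.6510 ≈ 0.7886
SEM = 11.9000*√(1 − 0.7886) ≈ 5.4712
Margin = 1.282 * 5.4712 ≈ 7.0141
Upper bound: 58 + 7.0141 = 65.0141

65.01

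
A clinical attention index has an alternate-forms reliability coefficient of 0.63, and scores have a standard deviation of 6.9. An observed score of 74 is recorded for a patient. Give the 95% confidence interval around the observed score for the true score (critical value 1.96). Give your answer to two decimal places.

[65.77, 82.23]

The standard error of measurement is 6.9000*√(1 − 0.6300) ≈ 6.9000*0.6083 ≈ 4.1971.
Half-width = 1.96*4.1971 ≈ 8.2263
Interval: (65.7737, 82.2263)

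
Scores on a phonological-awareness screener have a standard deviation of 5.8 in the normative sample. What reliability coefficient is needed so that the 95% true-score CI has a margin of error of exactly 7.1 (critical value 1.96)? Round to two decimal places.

Required SEM = 7.1 / 1.96 ≈ 3.62245
r = 1 − (3.62245/5.8)² ≈ 1 − 0.39008 ≈ 0.60992

0.61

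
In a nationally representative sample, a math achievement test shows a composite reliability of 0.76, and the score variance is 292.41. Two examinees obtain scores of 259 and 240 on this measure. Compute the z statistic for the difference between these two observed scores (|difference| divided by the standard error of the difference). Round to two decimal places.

SD = √292.41 ≈ 17.100
The standard error of measurement is 17.100*√(1 − 0.760) ≈ 17.100*0.490 ≈ 8.377.
SE_diff = SEM * √2 ≈ 8.377 * 1.414 ≈ 11.847
z = 19 / 11.847 ≈ 1.604

1.60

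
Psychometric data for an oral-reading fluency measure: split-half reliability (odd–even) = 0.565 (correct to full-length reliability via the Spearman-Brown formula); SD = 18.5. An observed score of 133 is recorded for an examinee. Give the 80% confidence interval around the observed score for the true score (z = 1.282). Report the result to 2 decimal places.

[120.50, 145.50]

Full-length reliability (Spearman-Brown) = 2(0.565)/(1+0.565) ≈ 0.7220
SEM = 18.5000 * √(1 − 0.7220) = 18.5000 * √0.2780 ≈ 18.5000 * 0.5272 ≈ 9.7535
1.282 * SEM ≈ 12.5039
CI = 133 ± 12.5039 → [120.4961, 145.5039]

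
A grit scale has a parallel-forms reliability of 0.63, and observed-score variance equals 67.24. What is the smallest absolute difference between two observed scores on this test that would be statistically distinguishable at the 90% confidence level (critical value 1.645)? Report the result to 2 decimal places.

11.60

σ = 67.24^(1/2) = 8.2000
SEM = 8.2000 · √(1 − 0.6300) = 8.2000 · √0.3700 ≈ 8.2000 · 0.6083 ≈ 4.9879
SE_diff = SEM · √2 ≈ 4.9879 · 1.4142 ≈ 7.0539
Smallest detectable difference = 1.645·7.0539 ≈ 11.6037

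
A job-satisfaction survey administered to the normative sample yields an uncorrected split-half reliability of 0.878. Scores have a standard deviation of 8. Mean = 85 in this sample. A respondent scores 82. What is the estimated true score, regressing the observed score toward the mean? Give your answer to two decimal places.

82.19

Spearman-Brown: r = 2(0.878) / (1 + 0.878) = 1.7560 / 1.8780 ≃ 0.9350
T̂ = r·X + (1 − r)·M = 0.9350×82 + 0.0650×85 ≃ 76.6731 + 5.5218 ≃ 82.1949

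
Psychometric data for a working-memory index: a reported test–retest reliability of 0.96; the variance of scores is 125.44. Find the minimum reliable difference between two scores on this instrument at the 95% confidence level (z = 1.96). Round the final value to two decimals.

SD = √125.44 = 11.2000
The standard error of measurement is 11.2000·√(1 − 0.9600) ≈ 11.2000·0.2000 ≈ 2.2400.
Standard error of the difference = 2.2400·√2 ≈ 3.1678
Smallest detectable difference = 1.96·3.1678 ≈ 6.2090

6.21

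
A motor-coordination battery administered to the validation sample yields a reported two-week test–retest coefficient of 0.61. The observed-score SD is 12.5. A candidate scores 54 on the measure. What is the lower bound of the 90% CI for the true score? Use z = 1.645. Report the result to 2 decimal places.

41.16

SEM = 12.50000 × √(1 − 0.61000) = 12.50000 × √0.39000 ≃ 12.50000 × 0.62450 ≃ 7.80625
Half-width = 1.645×7.80625 ≃ 12.84128
Lower bound: 54 − 12.84128 = 41.15872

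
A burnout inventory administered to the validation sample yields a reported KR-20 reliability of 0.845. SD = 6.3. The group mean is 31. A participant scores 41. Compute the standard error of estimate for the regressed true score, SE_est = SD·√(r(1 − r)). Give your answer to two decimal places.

SE_est = SD * √(r(1 − r)) = 6.30000 * √0.13098 ≃ 6.30000 * 0.36190 ≃ 2.28000

2.28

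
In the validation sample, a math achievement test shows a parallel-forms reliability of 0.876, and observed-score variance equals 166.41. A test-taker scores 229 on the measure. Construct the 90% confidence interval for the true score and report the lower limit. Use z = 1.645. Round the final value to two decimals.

SD = √166.41 ≈ 12.90000
SEM = 12.90000 * √(1 − 0.87600) = 12.90000 * √0.12400 ≈ 12.90000 * 0.35214 ≈ 4.54256
Margin = 1.645 * 4.54256 ≈ 7.47251
Lower limit = 229 − 7.47251 ≈ 221.52749

221.53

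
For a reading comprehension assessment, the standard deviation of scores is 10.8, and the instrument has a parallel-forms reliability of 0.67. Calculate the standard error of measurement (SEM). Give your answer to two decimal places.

SEM = 10.800 * √(1 − 0.670) = 10.800 * √0.330 ≈ 10.800 * 0.574 ≈ 6.204

6.20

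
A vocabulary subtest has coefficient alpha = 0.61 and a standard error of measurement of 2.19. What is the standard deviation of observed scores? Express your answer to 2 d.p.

SD = SEM / √(1 − r) = 2.19 / √0.390 ≃ 2.19 / 0.624 ≃ 3.507

3.51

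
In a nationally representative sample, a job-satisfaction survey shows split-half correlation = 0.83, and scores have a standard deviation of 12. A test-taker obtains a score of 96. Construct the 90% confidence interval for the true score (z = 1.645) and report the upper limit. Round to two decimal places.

102.02

r_full = 2·0.83 / (1 + 0.83) ≈ 0.907
SEM = 12.000×√(1 − 0.907) ≈ 3.657
Half-width = 1.645×3.657 ≈ 6.017
Upper limit = 96 + 6.017 ≈ 102.017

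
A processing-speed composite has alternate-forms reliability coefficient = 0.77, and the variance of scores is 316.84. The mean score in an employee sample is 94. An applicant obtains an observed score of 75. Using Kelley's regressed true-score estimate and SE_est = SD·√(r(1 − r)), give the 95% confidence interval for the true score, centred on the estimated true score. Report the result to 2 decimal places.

[64.69, 94.05]

SD = √316.84 = 17.800
T̂ = 0.770(75) + 0.230(94) ≃ 79.370
SE_est = 17.800·√[r(1 − r)] ≃ 7.491
CI = 79.370 ± 1.96 * 7.491 → [64.688, 94.052]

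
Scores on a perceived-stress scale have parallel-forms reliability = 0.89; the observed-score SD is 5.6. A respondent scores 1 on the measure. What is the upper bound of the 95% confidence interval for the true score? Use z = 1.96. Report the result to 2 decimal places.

SEM = 5.6000 × √(1 − 0.8900) = 5.6000 × √0.1100 ≈ 5.6000 × 0.3317 ≈ 1.8573
Margin = 1.96 × 1.8573 ≈ 3.6403
Upper bound: 1 + 3.6403 = 4.6403

4.64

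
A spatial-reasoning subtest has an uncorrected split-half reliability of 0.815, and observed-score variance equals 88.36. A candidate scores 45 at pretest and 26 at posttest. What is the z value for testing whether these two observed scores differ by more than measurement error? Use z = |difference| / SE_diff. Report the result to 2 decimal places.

SD = √88.36 = 9.400
Full-length reliability (Spearman-Brown) = 2(0.815)/(1+0.815) ≈ 0.898
SEM = 9.400 · √(1 − 0.898) = 9.400 · √0.102 ≈ 9.400 · 0.319 ≈ 3.001
Standard error of the difference = 3.001·√2 ≈ 4.244
z = 19 / 4.244 ≈ 4.477

4.48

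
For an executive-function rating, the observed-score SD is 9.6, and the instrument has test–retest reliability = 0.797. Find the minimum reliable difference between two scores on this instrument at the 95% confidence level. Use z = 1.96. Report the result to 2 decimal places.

11.99

The standard error of measurement is 9.600×√(1 − 0.797) ≈ 9.600×0.451 ≈ 4.325.
SE_diff = √2 × SEM ≈ 6.117
Smallest detectable difference = 1.96×6.117 ≈ 11.989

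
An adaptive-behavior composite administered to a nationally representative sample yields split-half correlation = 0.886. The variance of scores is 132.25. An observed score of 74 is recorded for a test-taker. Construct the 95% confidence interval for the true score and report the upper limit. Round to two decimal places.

SD = √132.25 ≃ 11.5000
Full-length reliability (Spearman-Brown) = 2(0.886)/(1+0.886) ≃ 0.9396
The standard error of measurement is 11.5000*√(1 − 0.9396) ≃ 11.5000*0.2459 ≃ 2.8273.
Half-width = 1.96*2.8273 ≃ 5.5416
Upper bound: 74 + 5.5416 = 79.5416

79.54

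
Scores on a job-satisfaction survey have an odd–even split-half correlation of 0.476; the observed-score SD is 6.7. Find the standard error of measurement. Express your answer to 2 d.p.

3.99

r_full = 2·0.476 / (1 + 0.476) ≈ 0.64499
SEM = 6.70000 · √(1 − 0.64499) = 6.70000 · √0.35501 ≈ 6.70000 · 0.59583 ≈ 3.99206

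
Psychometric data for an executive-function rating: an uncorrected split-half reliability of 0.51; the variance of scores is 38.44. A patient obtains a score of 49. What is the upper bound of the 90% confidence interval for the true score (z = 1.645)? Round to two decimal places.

SD = √38.44 = 6.2000
Full-length reliability (Spearman-Brown) = 2(0.51)/(1+0.51) ≈ 0.6755
SEM = 6.2000×√(1 − 0.6755) ≈ 3.5318
Half-width = 1.645×3.5318 ≈ 5.8099
Upper limit = 49 + 5.8099 ≈ 54.8099

54.81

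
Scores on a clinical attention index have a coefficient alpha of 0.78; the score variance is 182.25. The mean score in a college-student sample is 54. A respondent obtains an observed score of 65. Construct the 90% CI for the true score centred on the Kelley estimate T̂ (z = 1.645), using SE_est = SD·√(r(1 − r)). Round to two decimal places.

SD = √182.25 ≈ 13.5000
Estimated true score = 0.7800×65 + (1 − 0.7800)×54 ≈ 62.5800
SE_est = 13.5000·√[r(1 − r)] ≈ 5.5923
90% CI: 62.5800 ± 9.1994 ≈ (53.3806, 71.7794)

[53.38, 71.78]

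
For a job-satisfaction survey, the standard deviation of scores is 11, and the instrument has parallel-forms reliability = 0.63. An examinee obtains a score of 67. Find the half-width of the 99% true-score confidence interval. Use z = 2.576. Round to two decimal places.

SEM = 11.000 × √(1 − 0.630) = 11.000 × √0.370 ≈ 11.000 × 0.608 ≈ 6.691
2.576 × SEM ≈ 17.236

17.24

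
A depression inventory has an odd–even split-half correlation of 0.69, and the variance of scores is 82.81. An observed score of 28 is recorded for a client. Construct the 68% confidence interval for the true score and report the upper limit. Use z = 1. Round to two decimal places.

31.90

SD = √82.81 = 9.1000
r_full = 2·0.69 / (1 + 0.69) ≃ 0.8166
SEM = 9.1000 * √(1 − 0.8166) = 9.1000 * √0.1834 ≃ 9.1000 * 0.4283 ≃ 3.8974
1 * SEM ≃ 3.8974
Upper limit = 28 + 3.8974 ≃ 31.8974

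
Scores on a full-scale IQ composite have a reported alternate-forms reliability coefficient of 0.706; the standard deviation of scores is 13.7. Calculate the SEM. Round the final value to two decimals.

SEM = 13.700 · √(1 − 0.706) = 13.700 · √0.294 ≃ 13.700 · 0.542 ≃ 7.428

7.43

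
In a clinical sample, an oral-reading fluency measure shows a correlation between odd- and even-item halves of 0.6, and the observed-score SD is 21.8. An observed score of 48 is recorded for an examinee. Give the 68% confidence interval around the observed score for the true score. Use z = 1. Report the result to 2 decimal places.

Full-length reliability (Spearman-Brown) = 2(0.6)/(1+0.6) ≈ 0.75000
SEM = 21.80000 * √(1 − 0.75000) = 21.80000 * √0.25000 ≈ 21.80000 * 0.50000 ≈ 10.90000
Half-width = 1*10.90000 ≈ 10.90000
68% CI: 48 ± 10.90000 = [37.10000, 58.90000]

[37.10, 58.90]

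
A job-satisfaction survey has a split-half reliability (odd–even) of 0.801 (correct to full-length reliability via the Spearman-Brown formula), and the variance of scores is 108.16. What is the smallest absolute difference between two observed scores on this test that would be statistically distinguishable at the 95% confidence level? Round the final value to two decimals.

9.58

σ = 108.16^(1/2) = 10.400
Full-length reliability (Spearman-Brown) = 2(0.801)/(1+0.801) ≃ 0.890
The standard error of measurement is 10.400·√(1 − 0.890) ≃ 10.400·0.332 ≃ 3.457.
SE_diff = SEM · √2 ≃ 3.457 · 1.414 ≃ 4.889
Smallest detectable difference = 1.96·4.889 ≃ 9.582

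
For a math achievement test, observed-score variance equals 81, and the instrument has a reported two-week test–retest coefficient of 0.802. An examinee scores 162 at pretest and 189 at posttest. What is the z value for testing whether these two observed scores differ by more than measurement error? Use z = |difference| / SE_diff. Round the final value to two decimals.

4.77

σ = 81^(1/2) = 9.0000
SEM = 9.0000 × √(1 − 0.8020) = 9.0000 × √0.1980 ≈ 9.0000 × 0.4450 ≈ 4.0047
Standard error of the difference = 4.0047·√2 ≈ 5.6636
z = 27 / 5.6636 ≈ 4.7673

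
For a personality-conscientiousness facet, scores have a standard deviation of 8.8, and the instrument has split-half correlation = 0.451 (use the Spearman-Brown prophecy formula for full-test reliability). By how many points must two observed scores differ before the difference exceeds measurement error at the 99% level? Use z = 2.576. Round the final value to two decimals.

19.72

r_full = 2·0.451 / (1 + 0.451) ≈ 0.622
SEM = 8.800×√(1 − 0.622) ≈ 5.413
SE_diff = √2 × SEM ≈ 7.655
Smallest detectable difference = 2.576×7.655 ≈ 19.720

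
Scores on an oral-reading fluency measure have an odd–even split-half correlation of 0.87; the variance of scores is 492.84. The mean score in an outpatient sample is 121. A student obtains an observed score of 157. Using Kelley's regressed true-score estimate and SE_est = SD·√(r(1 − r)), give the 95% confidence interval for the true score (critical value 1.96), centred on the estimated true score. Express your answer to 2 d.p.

SD = √492.84 = 22.2000
r_full = 2·0.87 / (1 + 0.87) ≈ 0.9305
Estimated true score = 0.9305×157 + (1 − 0.9305)×121 ≈ 154.4973
SE_est = SD × √(r(1 − r)) = 22.2000 × √0.0647 ≈ 22.2000 × 0.2543 ≈ 5.6462
95% CI: 154.4973 ± 11.0666 ≈ (143.4307, 165.5639)

[143.43, 165.56]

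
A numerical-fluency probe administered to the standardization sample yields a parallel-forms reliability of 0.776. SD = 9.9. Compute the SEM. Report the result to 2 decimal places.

4.69

The standard error of measurement is 9.9000×√(1 − 0.7760) ≈ 9.9000×0.4733 ≈ 4.6855.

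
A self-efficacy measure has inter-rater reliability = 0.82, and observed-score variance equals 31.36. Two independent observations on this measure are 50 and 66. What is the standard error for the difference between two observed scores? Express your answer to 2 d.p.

3.36

SD = √31.36 ≈ 5.6000
The standard error of measurement is 5.6000·√(1 − 0.8200) ≈ 5.6000·0.4243 ≈ 2.3759.
SE_diff = SEM · √2 ≈ 2.3759 · 1.4142 ≈ 3.3600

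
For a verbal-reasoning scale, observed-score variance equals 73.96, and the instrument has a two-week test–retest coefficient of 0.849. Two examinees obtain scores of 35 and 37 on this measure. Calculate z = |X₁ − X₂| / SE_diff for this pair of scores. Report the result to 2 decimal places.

σ = 73.96^(1/2) = 8.6000
SEM = 8.6000 × √(1 − 0.8490) = 8.6000 × √0.1510 ≈ 8.6000 × 0.3886 ≈ 3.3418
SE_diff = √2 × SEM ≈ 4.7261
z = |35 − 37| / 4.7261 = 2 / 4.7261 ≈ 0.4232

0.42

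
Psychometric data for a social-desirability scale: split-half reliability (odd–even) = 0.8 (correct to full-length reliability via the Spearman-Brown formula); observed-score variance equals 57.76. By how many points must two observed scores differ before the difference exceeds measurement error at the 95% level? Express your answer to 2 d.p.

7.02

SD = √57.76 ≈ 7.600
Full-length reliability (Spearman-Brown) = 2(0.8)/(1+0.8) ≈ 0.889
SEM = 7.600 × √(1 − 0.889) = 7.600 × √0.111 ≈ 7.600 × 0.333 ≈ 2.533
SE_diff = SEM × √2 ≈ 2.533 × 1.414 ≈ 3.583
Minimum reliable difference = 1.96 × SE_diff ≈ 1.96 × 3.583 ≈ 7.022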